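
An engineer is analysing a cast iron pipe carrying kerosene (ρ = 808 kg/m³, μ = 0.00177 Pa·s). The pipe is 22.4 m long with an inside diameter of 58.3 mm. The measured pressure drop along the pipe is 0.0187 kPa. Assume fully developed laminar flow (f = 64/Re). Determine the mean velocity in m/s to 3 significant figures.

For laminar flow, f = 64/Re with Re = ρVD/μ, so Darcy-Weisbach reduces to ΔP = 32μLV/D². Solving for V: V = ΔP·D²/(32μL) = 18.7·(0.0583)²/(32·0.00177·22.4) = 0.0501 m/s.
Check: Re = ρVD/μ = 808·0.0501·0.0583/0.00177 = 1333 < 2300, so the laminar assumption holds.

V ≈ 0.0501 m/s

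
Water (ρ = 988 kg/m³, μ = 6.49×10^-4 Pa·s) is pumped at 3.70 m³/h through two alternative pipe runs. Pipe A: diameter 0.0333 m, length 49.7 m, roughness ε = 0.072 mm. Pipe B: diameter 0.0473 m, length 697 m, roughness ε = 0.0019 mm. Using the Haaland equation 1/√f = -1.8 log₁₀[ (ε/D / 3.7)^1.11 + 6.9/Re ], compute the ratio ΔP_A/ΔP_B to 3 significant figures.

ΔP_A/ΔP_B ≈ 0.501

Pipe A: V = Q/A = 0.001028/0.0008709 = 1.18 m/s; Re = 5.982e+04; ε/D = 0.00216; Haaland → f = 0.02626; ΔP_A = f(L/D)(ρV²/2) = 2.696e+04 Pa.
Pipe B: V = Q/A = 0.001028/0.001757 = 0.5849 m/s; Re = 4.212e+04; ε/D = 4.02e-05; Haaland → f = 0.02163; ΔP_B = f(L/D)(ρV²/2) = 5.387e+04 Pa.
ΔP_A/ΔP_B = 2.696e+04/5.387e+04 = 0.501.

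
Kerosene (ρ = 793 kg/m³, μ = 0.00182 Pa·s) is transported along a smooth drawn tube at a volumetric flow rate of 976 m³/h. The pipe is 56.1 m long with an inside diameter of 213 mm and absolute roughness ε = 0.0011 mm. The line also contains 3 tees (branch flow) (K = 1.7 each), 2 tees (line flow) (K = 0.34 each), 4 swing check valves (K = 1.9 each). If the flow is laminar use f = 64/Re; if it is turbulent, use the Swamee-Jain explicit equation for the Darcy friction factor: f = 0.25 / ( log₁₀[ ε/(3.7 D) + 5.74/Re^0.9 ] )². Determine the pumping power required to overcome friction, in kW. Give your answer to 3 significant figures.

Q = 976 m³/h = 976/3600 = 0.2711 m³/s.
Cross-sectional area A = πD²/4 = π(0.213)²/4 = 0.03563 m²; mean velocity V = Q/A = 0.2711/0.03563 = 7.608 m/s.
Reynolds number Re = ρVD/μ = 793 · 7.608 · 0.213 / 0.00182 = 7.061e+05.
Re > 4000 → turbulent. Relative roughness ε/D = 1.1e-06/0.213 = 5.16e-06. Swamee-Jain: f = 0.25/(log₁₀[5.16e-06/3.7 + 5.74/7.061e+05^0.9])² = 0.25/(log₁₀[1.4e-06 + 3.13e-05])² = 0.25/(-4.486)² = 0.01242.
Total minor-loss coefficient ΣK = 3·1.7 + 2·0.34 + 4·1.9 = 13.4.
ΔP = [f·L/D + ΣK]·(ρV²/2) = [0.01242·56.1/0.213 + 13.4]·(793·7.608²/2) = [3.272 + 13.4]·2.295e+04 = 3.822e+05 Pa.
Pumping power P = QΔP = 0.2711·3.822e+05 = 103600 W = 104 kW.

P ≈ 104 kW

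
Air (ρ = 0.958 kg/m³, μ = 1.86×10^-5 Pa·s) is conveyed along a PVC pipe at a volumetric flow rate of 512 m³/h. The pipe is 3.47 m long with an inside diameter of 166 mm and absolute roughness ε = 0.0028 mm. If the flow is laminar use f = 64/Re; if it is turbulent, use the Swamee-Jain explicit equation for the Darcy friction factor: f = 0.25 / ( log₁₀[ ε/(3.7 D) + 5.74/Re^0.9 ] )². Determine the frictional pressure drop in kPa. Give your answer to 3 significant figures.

ΔP ≈ 0.00878 kPa

Q = 512 m³/h = 512/3600 = 0.1422 m³/s.
Cross-sectional area A = πD²/4 = π(0.166)²/4 = 0.02164 m²; mean velocity V = Q/A = 0.1422/0.02164 = 6.571 m/s.
Reynolds number Re = ρVD/μ = 0.958 · 6.571 · 0.166 / 1.86e-05 = 5.619e+04.
Re > 4000 → turbulent. Relative roughness ε/D = 2.8e-06/0.166 = 1.69e-05. Swamee-Jain: f = 0.25/(log₁₀[1.69e-05/3.7 + 5.74/5.619e+04^0.9])² = 0.25/(log₁₀[4.56e-06 + 0.000305])² = 0.25/(-3.509)² = 0.0203.
Darcy-Weisbach: ΔP = f(L/D)(ρV²/2) = 0.0203·(3.47/0.166)·(0.958·6.571²/2) = 0.0203·20.9·20.69 = 8.778 Pa.
ΔP = 8.778 Pa = 0.00878 kPa.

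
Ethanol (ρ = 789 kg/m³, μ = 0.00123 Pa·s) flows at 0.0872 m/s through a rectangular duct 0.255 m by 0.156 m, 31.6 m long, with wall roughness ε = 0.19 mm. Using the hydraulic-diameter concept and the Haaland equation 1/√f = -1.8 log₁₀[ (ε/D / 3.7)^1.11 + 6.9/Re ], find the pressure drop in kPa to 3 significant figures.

ΔP ≈ 0.0154 kPa

Hydraulic diameter D_h = 4A/P = 4·(0.255·0.156)/(2·(0.255+0.156)) = 0.1591/0.822 = 0.1936 m.
Re = ρVD_h/μ = 789·0.0872·0.1936/0.00123 = 1.083e+04.
ε/D_h = 0.00019/0.1936 = 0.000982; Haaland gives 1/√f = -1.8 log₁₀[0.000107+0.000637] = 5.631, so f = 0.03154.
ΔP = f(L/D_h)(ρV²/2) = 0.03154·31.6/0.1936·3 = 15.45 Pa.
ΔP = 0.0154 kPa.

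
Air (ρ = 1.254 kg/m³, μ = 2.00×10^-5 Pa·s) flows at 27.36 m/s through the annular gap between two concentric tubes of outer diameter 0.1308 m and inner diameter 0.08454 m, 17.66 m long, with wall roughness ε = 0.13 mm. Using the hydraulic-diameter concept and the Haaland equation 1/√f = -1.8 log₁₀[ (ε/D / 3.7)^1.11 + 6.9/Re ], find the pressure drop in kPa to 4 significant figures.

ΔP ≈ 4.884 kPa

Hydraulic diameter D_h = 4A/P = D_o - D_i = 0.1308 - 0.08454 = 0.04626 m.
Re = ρVD_h/μ = 1.254·27.36·0.04626/2e-05 = 7.936e+04.
ε/D_h = 0.00013/0.04626 = 0.00281; Haaland gives 1/√f = -1.8 log₁₀[0.000345+8.69e-05] = 6.057, so f = 0.02726.
ΔP = f(L/D_h)(ρV²/2) = 0.02726·17.66/0.04626·469.4 = 4884 Pa.
ΔP = 4.884 kPa.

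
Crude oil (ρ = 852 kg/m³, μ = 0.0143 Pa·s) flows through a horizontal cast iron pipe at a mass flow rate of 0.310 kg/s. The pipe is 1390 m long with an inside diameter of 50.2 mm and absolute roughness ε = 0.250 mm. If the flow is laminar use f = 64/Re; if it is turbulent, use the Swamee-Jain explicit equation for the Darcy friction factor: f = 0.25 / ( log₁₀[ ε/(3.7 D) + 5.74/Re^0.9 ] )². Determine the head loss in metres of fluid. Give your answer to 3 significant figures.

h_f ≈ 5.55 m

A = πD²/4 = π(0.0502)²/4 = 0.001979 m²; mean velocity V = ṁ/(ρA) = 0.31/(852 · 0.001979) = 0.1838 m/s.
Reynolds number Re = ρVD/μ = 852 · 0.1838 · 0.0502 / 0.0143 = 549.8.
Re < 2300 → laminar flow, so f = 64/Re = 64/549.8 = 0.1164 (the turbulent correlation is not needed).
Darcy-Weisbach: ΔP = f(L/D)(ρV²/2) = 0.1164·(1390/0.0502)·(852·0.1838²/2) = 0.1164·2.769e+04·14.4 = 4.64e+04 Pa.
Head loss h_f = ΔP/(ρg) = 4.64e+04/(852·9.81) = 5.55 m.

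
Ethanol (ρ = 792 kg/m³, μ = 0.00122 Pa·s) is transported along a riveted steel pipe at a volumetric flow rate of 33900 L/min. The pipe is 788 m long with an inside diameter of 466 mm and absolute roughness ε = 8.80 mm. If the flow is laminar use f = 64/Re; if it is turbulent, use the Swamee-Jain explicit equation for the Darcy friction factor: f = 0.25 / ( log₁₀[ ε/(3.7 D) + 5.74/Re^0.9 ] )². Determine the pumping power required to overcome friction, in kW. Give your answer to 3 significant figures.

P ≈ 198 kW

Q = 33900 L/min = 33900/60000 = 0.565 m³/s.
Cross-sectional area A = πD²/4 = π(0.466)²/4 = 0.1706 m²; mean velocity V = Q/A = 0.565/0.1706 = 3.313 m/s.
Reynolds number Re = ρVD/μ = 792 · 3.313 · 0.466 / 0.00122 = 1.002e+06.
Re > 4000 → turbulent. Relative roughness ε/D = 0.0088/0.466 = 0.0189. Swamee-Jain: f = 0.25/(log₁₀[0.0189/3.7 + 5.74/1.002e+06^0.9])² = 0.25/(log₁₀[0.0051 + 2.28e-05])² = 0.25/(-2.29)² = 0.04767.
Darcy-Weisbach: ΔP = f(L/D)(ρV²/2) = 0.04767·(788/0.466)·(792·3.313²/2) = 0.04767·1691·4346 = 3.503e+05 Pa.
Pumping power P = QΔP = 0.565·3.503e+05 = 197900 W = 198 kW.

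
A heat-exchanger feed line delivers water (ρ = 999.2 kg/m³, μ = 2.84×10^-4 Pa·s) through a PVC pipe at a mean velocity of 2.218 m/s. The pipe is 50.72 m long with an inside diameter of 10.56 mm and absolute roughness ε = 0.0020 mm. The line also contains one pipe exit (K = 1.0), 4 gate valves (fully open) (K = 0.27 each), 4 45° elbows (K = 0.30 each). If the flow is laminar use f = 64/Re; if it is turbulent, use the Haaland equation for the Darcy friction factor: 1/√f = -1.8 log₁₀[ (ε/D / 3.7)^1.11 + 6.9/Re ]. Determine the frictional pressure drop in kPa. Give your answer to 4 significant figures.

Reynolds number Re = ρVD/μ = 999.2 · 2.218 · 0.01056 / 0.000284 = 8.241e+04.
Re > 4000 → turbulent. Relative roughness ε/D = 2e-06/0.01056 = 0.000189. Haaland: 1/√f = -1.8 log₁₀[(0.000189/3.7)^1.11 + 6.9/8.241e+04] = -1.8 log₁₀[1.73e-05 + 8.37e-05] = 7.192, so f = 0.01933.
Total minor-loss coefficient ΣK = 1·1 + 4·0.27 + 4·0.3 = 3.28.
ΔP = [f·L/D + ΣK]·(ρV²/2) = [0.01933·50.72/0.01056 + 3.28]·(999.2·2.218²/2) = [92.85 + 3.28]·2458 = 2.363e+05 Pa.
ΔP = 2.363e+05 Pa = 236.3 kPa.

ΔP ≈ 236.3 kPa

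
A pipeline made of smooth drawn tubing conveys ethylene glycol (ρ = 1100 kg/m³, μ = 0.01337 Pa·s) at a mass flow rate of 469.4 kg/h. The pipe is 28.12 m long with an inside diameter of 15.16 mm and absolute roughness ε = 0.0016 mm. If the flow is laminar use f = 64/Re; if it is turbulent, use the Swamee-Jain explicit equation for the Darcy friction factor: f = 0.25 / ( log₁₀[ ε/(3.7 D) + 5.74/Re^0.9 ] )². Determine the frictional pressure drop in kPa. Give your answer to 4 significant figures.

ṁ = 469.4 kg/h = 469.4/3600 = 0.1304 kg/s.
A = πD²/4 = π(0.01516)²/4 = 0.0001805 m²; mean velocity V = ṁ/(ρA) = 0.1304/(1100 · 0.0001805) = 0.6567 m/s.
Reynolds number Re = ρVD/μ = 1100 · 0.6567 · 0.01516 / 0.0134 = 819.1.
Re < 2300 → laminar flow, so f = 64/Re = 64/819.1 = 0.07814 (the turbulent correlation is not needed).
Darcy-Weisbach: ΔP = f(L/D)(ρV²/2) = 0.07814·(28.12/0.01516)·(1100·0.6567²/2) = 0.07814·1855·237.2 = 3.438e+04 Pa.
ΔP = 3.438e+04 Pa = 34.38 kPa.

ΔP ≈ 34.38 kPa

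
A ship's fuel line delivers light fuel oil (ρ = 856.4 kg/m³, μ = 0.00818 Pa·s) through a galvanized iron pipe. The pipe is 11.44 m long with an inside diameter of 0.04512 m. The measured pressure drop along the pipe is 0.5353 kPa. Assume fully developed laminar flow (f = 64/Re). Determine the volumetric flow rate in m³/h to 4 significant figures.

For laminar flow, f = 64/Re with Re = ρVD/μ, so Darcy-Weisbach reduces to ΔP = 32μLV/D². Solving for V: V = ΔP·D²/(32μL) = 535.3·(0.04512)²/(32·0.00818·11.44) = 0.3639 m/s.
Check: Re = ρVD/μ = 856.4·0.3639·0.04512/0.00818 = 1719 < 2300, so the laminar assumption holds.
Q = V·A = 0.3639·(π/4·0.04512²) = 0.0005819 m³/s = 2.095 m³/h.

Q ≈ 2.095 m³/h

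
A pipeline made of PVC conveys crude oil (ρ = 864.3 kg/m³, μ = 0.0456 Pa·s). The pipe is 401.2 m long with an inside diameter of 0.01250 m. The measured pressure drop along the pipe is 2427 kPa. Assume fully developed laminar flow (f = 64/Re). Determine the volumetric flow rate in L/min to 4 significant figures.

For laminar flow, f = 64/Re with Re = ρVD/μ, so Darcy-Weisbach reduces to ΔP = 32μLV/D². Solving for V: V = ΔP·D²/(32μL) = 2.427e+06·(0.0125)²/(32·0.0456·401.2) = 0.6478 m/s.
Check: Re = ρVD/μ = 864.3·0.6478·0.0125/0.0456 = 153.5 < 2300, so the laminar assumption holds.
Q = V·A = 0.6478·(π/4·0.0125²) = 7.949e-05 m³/s = 4.770 L/min.

Q ≈ 4.770 L/min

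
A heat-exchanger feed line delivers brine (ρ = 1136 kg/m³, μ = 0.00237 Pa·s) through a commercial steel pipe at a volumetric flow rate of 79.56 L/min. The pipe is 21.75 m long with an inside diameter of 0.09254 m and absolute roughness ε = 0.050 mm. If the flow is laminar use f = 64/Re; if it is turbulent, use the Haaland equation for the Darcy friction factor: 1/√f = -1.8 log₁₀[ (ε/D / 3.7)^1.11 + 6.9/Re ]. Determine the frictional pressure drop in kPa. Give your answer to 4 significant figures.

Q = 79.56 L/min = 79.56/60000 = 0.001326 m³/s.
Cross-sectional area A = πD²/4 = π(0.09254)²/4 = 0.006726 m²; mean velocity V = Q/A = 0.001326/0.006726 = 0.1971 m/s.
Reynolds number Re = ρVD/μ = 1136 · 0.1971 · 0.09254 / 0.00237 = 8745.
Re > 4000 → turbulent. Relative roughness ε/D = 5e-05/0.09254 = 0.00054. Haaland: 1/√f = -1.8 log₁₀[(0.00054/3.7)^1.11 + 6.9/8745] = -1.8 log₁₀[5.53e-05 + 0.000789] = 5.532, so f = 0.03267.
Darcy-Weisbach: ΔP = f(L/D)(ρV²/2) = 0.03267·(21.75/0.09254)·(1136·0.1971²/2) = 0.03267·235·22.08 = 169.5 Pa.
ΔP = 169.5 Pa = 0.1695 kPa.

ΔP ≈ 0.1695 kPa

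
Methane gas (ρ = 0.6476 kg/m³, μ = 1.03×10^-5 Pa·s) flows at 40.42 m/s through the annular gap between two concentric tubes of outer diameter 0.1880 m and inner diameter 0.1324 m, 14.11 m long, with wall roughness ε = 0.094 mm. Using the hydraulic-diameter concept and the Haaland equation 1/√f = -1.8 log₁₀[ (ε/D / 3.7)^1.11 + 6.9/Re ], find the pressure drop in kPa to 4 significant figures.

Hydraulic diameter D_h = 4A/P = D_o - D_i = 0.188 - 0.1324 = 0.0556 m.
Re = ρVD_h/μ = 0.6476·40.42·0.0556/1.03e-05 = 1.413e+05.
ε/D_h = 9.4e-05/0.0556 = 0.00169; Haaland gives 1/√f = -1.8 log₁₀[0.000196+4.88e-05] = 6.5, so f = 0.02367.
ΔP = f(L/D_h)(ρV²/2) = 0.02367·14.11/0.0556·529 = 3178 Pa.
ΔP = 3.178 kPa.

ΔP ≈ 3.178 kPa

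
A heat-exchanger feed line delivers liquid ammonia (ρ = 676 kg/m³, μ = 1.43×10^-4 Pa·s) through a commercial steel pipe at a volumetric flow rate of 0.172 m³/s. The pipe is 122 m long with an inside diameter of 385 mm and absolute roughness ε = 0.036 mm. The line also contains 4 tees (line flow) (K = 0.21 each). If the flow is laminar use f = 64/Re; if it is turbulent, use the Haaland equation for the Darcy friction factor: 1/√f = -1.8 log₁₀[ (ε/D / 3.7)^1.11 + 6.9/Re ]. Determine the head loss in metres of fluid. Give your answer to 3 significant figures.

h_f ≈ 0.532 m

Cross-sectional area A = πD²/4 = π(0.385)²/4 = 0.1164 m²; mean velocity V = Q/A = 0.172/0.1164 = 1.477 m/s.
Reynolds number Re = ρVD/μ = 676 · 1.477 · 0.385 / 0.000143 = 2.689e+06.
Re > 4000 → turbulent. Relative roughness ε/D = 3.6e-05/0.385 = 9.35e-05. Haaland: 1/√f = -1.8 log₁₀[(9.35e-05/3.7)^1.11 + 6.9/2.689e+06] = -1.8 log₁₀[7.89e-06 + 2.57e-06] = 8.965, so f = 0.01244.
Total minor-loss coefficient ΣK = 4·0.21 = 0.84.
ΔP = [f·L/D + ΣK]·(ρV²/2) = [0.01244·122/0.385 + 0.84]·(676·1.477²/2) = [3.942 + 0.84]·737.8 = 3529 Pa.
Head loss h_f = ΔP/(ρg) = 3529/(676·9.81) = 0.532 m.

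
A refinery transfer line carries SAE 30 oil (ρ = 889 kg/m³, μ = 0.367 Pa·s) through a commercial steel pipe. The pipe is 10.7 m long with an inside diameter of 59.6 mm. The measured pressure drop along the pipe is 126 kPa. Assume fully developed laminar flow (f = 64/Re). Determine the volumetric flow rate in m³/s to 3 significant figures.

For laminar flow, f = 64/Re with Re = ρVD/μ, so Darcy-Weisbach reduces to ΔP = 32μLV/D². Solving for V: V = ΔP·D²/(32μL) = 1.26e+05·(0.0596)²/(32·0.367·10.7) = 3.562 m/s.
Check: Re = ρVD/μ = 889·3.562·0.0596/0.367 = 514.2 < 2300, so the laminar assumption holds.
Q = V·A = 3.562·(π/4·0.0596²) = 0.009937 m³/s = 0.00994 m³/s.

Q ≈ 0.00994 m³/s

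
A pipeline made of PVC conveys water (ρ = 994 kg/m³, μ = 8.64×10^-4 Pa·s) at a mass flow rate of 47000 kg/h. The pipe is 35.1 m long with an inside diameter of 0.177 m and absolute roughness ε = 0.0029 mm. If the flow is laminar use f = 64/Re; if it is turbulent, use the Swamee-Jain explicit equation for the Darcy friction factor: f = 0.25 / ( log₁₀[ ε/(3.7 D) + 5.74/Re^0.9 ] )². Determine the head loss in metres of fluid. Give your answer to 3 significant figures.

h_f ≈ 0.0509 m

ṁ = 47000 kg/h = 47000/3600 = 13.06 kg/s.
A = πD²/4 = π(0.177)²/4 = 0.02461 m²; mean velocity V = ṁ/(ρA) = 13.06/(994 · 0.02461) = 0.5338 m/s.
Reynolds number Re = ρVD/μ = 994 · 0.5338 · 0.177 / 0.000864 = 1.087e+05.
Re > 4000 → turbulent. Relative roughness ε/D = 2.9e-06/0.177 = 1.64e-05. Swamee-Jain: f = 0.25/(log₁₀[1.64e-05/3.7 + 5.74/1.087e+05^0.9])² = 0.25/(log₁₀[4.43e-06 + 0.000168])² = 0.25/(-3.762)² = 0.01766.
Darcy-Weisbach: ΔP = f(L/D)(ρV²/2) = 0.01766·(35.1/0.177)·(994·0.5338²/2) = 0.01766·198.3·141.6 = 496 Pa.
Head loss h_f = ΔP/(ρg) = 496/(994·9.81) = 0.0509 m.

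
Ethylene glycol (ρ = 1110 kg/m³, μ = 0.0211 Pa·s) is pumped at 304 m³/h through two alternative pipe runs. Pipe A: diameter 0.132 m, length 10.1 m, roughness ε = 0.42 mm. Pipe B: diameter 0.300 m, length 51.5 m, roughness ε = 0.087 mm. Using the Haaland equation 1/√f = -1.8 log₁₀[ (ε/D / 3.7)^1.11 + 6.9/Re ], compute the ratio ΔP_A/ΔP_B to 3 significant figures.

ΔP_A/ΔP_B ≈ 13.0

Pipe A: V = Q/A = 0.08444/0.01368 = 6.171 m/s; Re = 4.285e+04; ε/D = 0.00318; Haaland → f = 0.02914; ΔP_A = f(L/D)(ρV²/2) = 4.712e+04 Pa.
Pipe B: V = Q/A = 0.08444/0.07069 = 1.195 m/s; Re = 1.885e+04; ε/D = 0.00029; Haaland → f = 0.02662; ΔP_B = f(L/D)(ρV²/2) = 3620 Pa.
ΔP_A/ΔP_B = 4.712e+04/3620 = 13.0.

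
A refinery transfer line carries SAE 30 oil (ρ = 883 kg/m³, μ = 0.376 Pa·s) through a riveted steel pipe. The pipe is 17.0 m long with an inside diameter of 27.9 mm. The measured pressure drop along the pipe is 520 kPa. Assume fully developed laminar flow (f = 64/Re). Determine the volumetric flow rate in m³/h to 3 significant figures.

Q ≈ 4.36 m³/h

For laminar flow, f = 64/Re with Re = ρVD/μ, so Darcy-Weisbach reduces to ΔP = 32μLV/D². Solving for V: V = ΔP·D²/(32μL) = 5.2e+05·(0.0279)²/(32·0.376·17) = 1.979 m/s.
Check: Re = ρVD/μ = 883·1.979·0.0279/0.376 = 129.7 < 2300, so the laminar assumption holds.
Q = V·A = 1.979·(π/4·0.0279²) = 0.00121 m³/s = 4.36 m³/h.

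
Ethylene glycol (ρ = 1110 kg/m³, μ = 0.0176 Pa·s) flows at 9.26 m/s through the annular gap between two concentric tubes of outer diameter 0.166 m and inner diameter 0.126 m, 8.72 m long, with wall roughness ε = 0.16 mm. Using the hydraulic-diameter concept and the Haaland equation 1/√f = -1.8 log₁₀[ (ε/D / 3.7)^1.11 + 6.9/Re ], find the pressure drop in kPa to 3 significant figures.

Hydraulic diameter D_h = 4A/P = D_o - D_i = 0.166 - 0.126 = 0.04 m.
Re = ρVD_h/μ = 1110·9.26·0.04/0.0176 = 2.336e+04.
ε/D_h = 0.00016/0.04 = 0.004; Haaland gives 1/√f = -1.8 log₁₀[0.00051+0.000295] = 5.569, so f = 0.03224.
ΔP = f(L/D_h)(ρV²/2) = 0.03224·8.72/0.04·4.759e+04 = 3.345e+05 Pa.
ΔP = 334 kPa.

ΔP ≈ 334 kPa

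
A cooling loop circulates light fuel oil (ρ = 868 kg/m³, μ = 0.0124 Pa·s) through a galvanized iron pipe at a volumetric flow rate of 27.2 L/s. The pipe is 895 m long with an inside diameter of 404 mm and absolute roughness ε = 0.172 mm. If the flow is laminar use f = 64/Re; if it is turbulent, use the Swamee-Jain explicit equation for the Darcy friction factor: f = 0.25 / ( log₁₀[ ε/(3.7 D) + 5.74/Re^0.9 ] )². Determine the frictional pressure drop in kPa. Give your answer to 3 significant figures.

Q = 27.2 L/s = 27.2/1000 = 0.0272 m³/s.
Cross-sectional area A = πD²/4 = π(0.404)²/4 = 0.1282 m²; mean velocity V = Q/A = 0.0272/0.1282 = 0.2122 m/s.
Reynolds number Re = ρVD/μ = 868 · 0.2122 · 0.404 / 0.0124 = 6001.
Re > 4000 → turbulent. Relative roughness ε/D = 0.000172/0.404 = 0.000426. Swamee-Jain: f = 0.25/(log₁₀[0.000426/3.7 + 5.74/6001^0.9])² = 0.25/(log₁₀[0.000115 + 0.00228])² = 0.25/(-2.62)² = 0.03642.
Darcy-Weisbach: ΔP = f(L/D)(ρV²/2) = 0.03642·(895/0.404)·(868·0.2122²/2) = 0.03642·2215·19.54 = 1576 Pa.
ΔP = 1576 Pa = 1.58 kPa.

ΔP ≈ 1.58 kPa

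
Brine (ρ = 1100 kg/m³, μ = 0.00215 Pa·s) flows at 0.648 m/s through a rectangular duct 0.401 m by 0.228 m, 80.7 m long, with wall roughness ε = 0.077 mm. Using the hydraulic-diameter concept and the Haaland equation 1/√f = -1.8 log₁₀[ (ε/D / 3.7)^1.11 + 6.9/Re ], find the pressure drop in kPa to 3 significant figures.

Hydraulic diameter D_h = 4A/P = 4·(0.401·0.228)/(2·(0.401+0.228)) = 0.3657/1.258 = 0.2907 m.
Re = ρVD_h/μ = 1100·0.648·0.2907/0.00215 = 9.638e+04.
ε/D_h = 7.7e-05/0.2907 = 0.000265; Haaland gives 1/√f = -1.8 log₁₀[2.51e-05+7.16e-05] = 7.227, so f = 0.01915.
ΔP = f(L/D_h)(ρV²/2) = 0.01915·80.7/0.2907·230.9 = 1228 Pa.
ΔP = 1.23 kPa.

ΔP ≈ 1.23 kPa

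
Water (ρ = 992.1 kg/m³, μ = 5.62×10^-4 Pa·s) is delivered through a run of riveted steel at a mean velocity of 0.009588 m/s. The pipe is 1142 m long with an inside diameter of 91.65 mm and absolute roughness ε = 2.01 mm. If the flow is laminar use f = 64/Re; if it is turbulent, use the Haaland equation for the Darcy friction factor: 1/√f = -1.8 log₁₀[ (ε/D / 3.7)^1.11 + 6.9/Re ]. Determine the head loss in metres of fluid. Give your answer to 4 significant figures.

h_f ≈ 0.002409 m

Reynolds number Re = ρVD/μ = 992.1 · 0.009588 · 0.09165 / 0.000562 = 1551.
Re < 2300 → laminar flow, so f = 64/Re = 64/1551 = 0.04126 (the turbulent correlation is not needed).
Darcy-Weisbach: ΔP = f(L/D)(ρV²/2) = 0.04126·(1142/0.09165)·(992.1·0.009588²/2) = 0.04126·1.246e+04·0.0456 = 23.44 Pa.
Head loss h_f = ΔP/(ρg) = 23.44/(992.1·9.81) = 0.002409 m.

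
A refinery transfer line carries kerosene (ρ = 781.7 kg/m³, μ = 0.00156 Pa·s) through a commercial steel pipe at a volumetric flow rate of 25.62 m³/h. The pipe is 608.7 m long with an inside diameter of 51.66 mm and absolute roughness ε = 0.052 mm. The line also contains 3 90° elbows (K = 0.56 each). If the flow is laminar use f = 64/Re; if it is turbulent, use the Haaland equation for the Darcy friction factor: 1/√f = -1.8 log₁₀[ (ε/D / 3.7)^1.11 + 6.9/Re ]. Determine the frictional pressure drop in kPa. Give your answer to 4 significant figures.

ΔP ≈ 1189 kPa

Q = 25.62 m³/h = 25.62/3600 = 0.007117 m³/s.
Cross-sectional area A = πD²/4 = π(0.05166)²/4 = 0.002096 m²; mean velocity V = Q/A = 0.007117/0.002096 = 3.395 m/s.
Reynolds number Re = ρVD/μ = 781.7 · 3.395 · 0.05166 / 0.00156 = 8.789e+04.
Re > 4000 → turbulent. Relative roughness ε/D = 5.2e-05/0.05166 = 0.00101. Haaland: 1/√f = -1.8 log₁₀[(0.00101/3.7)^1.11 + 6.9/8.789e+04] = -1.8 log₁₀[0.00011 + 7.85e-05] = 6.703, so f = 0.02225.
Total minor-loss coefficient ΣK = 3·0.56 = 1.68.
ΔP = [f·L/D + ΣK]·(ρV²/2) = [0.02225·608.7/0.05166 + 1.68]·(781.7·3.395²/2) = [262.2 + 1.68]·4506 = 1.189e+06 Pa.
ΔP = 1.189e+06 Pa = 1189 kPa.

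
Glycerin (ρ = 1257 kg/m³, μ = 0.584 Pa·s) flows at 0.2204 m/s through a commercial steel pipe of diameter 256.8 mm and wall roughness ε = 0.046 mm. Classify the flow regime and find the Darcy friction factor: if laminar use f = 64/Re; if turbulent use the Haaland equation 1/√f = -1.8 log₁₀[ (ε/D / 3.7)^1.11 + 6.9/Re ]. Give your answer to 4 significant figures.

f ≈ 0.5254

Re = ρVD/μ = 1257·0.2204·0.2568/0.584 = 121.8.
Re < 2300 → laminar, so f = 64/Re = 0.5254 (roughness is irrelevant in laminar flow).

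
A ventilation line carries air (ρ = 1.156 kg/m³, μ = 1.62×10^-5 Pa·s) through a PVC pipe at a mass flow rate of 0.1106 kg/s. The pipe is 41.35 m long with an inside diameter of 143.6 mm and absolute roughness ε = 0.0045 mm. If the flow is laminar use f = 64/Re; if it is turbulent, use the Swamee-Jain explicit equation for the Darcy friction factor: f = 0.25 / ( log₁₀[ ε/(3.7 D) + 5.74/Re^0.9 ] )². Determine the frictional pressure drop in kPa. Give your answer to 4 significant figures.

ΔP ≈ 0.1164 kPa

A = πD²/4 = π(0.1436)²/4 = 0.0162 m²; mean velocity V = ṁ/(ρA) = 0.1106/(1.156 · 0.0162) = 5.907 m/s.
Reynolds number Re = ρVD/μ = 1.156 · 5.907 · 0.1436 / 1.62e-05 = 6.053e+04.
Re > 4000 → turbulent. Relative roughness ε/D = 4.5e-06/0.1436 = 3.13e-05. Swamee-Jain: f = 0.25/(log₁₀[3.13e-05/3.7 + 5.74/6.053e+04^0.9])² = 0.25/(log₁₀[8.47e-06 + 0.000285])² = 0.25/(-3.532)² = 0.02004.
Darcy-Weisbach: ΔP = f(L/D)(ρV²/2) = 0.02004·(41.35/0.1436)·(1.156·5.907²/2) = 0.02004·288·20.17 = 116.4 Pa.
ΔP = 116.4 Pa = 0.1164 kPa.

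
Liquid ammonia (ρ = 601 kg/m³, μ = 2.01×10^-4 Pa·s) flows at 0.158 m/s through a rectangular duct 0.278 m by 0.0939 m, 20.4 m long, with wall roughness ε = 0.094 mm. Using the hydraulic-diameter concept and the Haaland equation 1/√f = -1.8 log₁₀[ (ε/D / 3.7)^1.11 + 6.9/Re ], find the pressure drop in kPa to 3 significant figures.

ΔP ≈ 0.0238 kPa

Hydraulic diameter D_h = 4A/P = 4·(0.278·0.0939)/(2·(0.278+0.0939)) = 0.1044/0.7438 = 0.1404 m.
Re = ρVD_h/μ = 601·0.158·0.1404/0.000201 = 6.632e+04.
ε/D_h = 9.4e-05/0.1404 = 0.00067; Haaland gives 1/√f = -1.8 log₁₀[7.01e-05+0.000104] = 6.766, so f = 0.02184.
ΔP = f(L/D_h)(ρV²/2) = 0.02184·20.4/0.1404·7.502 = 23.81 Pa.
ΔP = 0.0238 kPa.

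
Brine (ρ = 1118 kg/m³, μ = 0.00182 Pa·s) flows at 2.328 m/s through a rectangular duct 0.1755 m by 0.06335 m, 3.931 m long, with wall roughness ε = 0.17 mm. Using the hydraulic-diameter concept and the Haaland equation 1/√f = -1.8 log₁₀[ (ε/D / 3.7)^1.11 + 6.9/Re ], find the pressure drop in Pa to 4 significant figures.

ΔP ≈ 3087 Pa

Hydraulic diameter D_h = 4A/P = 4·(0.1755·0.06335)/(2·(0.1755+0.06335)) = 0.04447/0.4777 = 0.0931 m.
Re = ρVD_h/μ = 1118·2.328·0.0931/0.00182 = 1.331e+05.
ε/D_h = 0.00017/0.0931 = 0.00183; Haaland gives 1/√f = -1.8 log₁₀[0.000214+5.18e-05] = 6.437, so f = 0.02413.
ΔP = f(L/D_h)(ρV²/2) = 0.02413·3.931/0.0931·3030 = 3087 Pa.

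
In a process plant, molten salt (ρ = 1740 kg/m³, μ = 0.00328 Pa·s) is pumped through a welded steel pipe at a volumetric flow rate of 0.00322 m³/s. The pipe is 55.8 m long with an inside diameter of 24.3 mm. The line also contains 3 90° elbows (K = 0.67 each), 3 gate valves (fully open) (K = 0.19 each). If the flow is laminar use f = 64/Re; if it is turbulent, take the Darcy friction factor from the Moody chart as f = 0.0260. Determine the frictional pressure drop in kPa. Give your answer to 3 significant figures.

Cross-sectional area A = πD²/4 = π(0.0243)²/4 = 0.0004638 m²; mean velocity V = Q/A = 0.00322/0.0004638 = 6.943 m/s.
Reynolds number Re = ρVD/μ = 1740 · 6.943 · 0.0243 / 0.00328 = 8.95e+04.
Re > 4000 → turbulent; use the Moody-chart value f = 0.0260.
Total minor-loss coefficient ΣK = 3·0.67 + 3·0.19 = 2.58.
ΔP = [f·L/D + ΣK]·(ρV²/2) = [0.026·55.8/0.0243 + 2.58]·(1740·6.943²/2) = [59.7 + 2.58]·4.194e+04 = 2.612e+06 Pa.
ΔP = 2.612e+06 Pa = 2610 kPa.

ΔP ≈ 2610 kPa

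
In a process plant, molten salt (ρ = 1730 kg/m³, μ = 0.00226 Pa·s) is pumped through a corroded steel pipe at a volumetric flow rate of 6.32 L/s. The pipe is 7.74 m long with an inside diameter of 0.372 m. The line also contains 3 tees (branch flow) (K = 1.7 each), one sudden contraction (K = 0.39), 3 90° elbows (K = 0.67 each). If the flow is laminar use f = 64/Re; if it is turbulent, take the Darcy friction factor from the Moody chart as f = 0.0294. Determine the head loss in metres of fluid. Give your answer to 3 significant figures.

h_f ≈ 0.00140 m

Q = 6.32 L/s = 6.32/1000 = 0.00632 m³/s.
Cross-sectional area A = πD²/4 = π(0.372)²/4 = 0.1087 m²; mean velocity V = Q/A = 0.00632/0.1087 = 0.05815 m/s.
Reynolds number Re = ρVD/μ = 1730 · 0.05815 · 0.372 / 0.00226 = 1.656e+04.
Re > 4000 → turbulent; use the Moody-chart value f = 0.0294.
Total minor-loss coefficient ΣK = 3·1.7 + 1·0.39 + 3·0.67 = 7.5.
ΔP = [f·L/D + ΣK]·(ρV²/2) = [0.0294·7.74/0.372 + 7.5]·(1730·0.05815²/2) = [0.6117 + 7.5]·2.925 = 23.73 Pa.
Head loss h_f = ΔP/(ρg) = 23.73/(1730·9.81) = 0.00140 m.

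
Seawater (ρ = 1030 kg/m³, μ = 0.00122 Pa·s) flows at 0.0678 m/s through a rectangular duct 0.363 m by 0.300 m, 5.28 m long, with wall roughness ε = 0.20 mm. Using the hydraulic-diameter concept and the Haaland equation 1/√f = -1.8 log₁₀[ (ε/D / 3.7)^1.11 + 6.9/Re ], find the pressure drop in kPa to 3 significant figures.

ΔP ≈ 0.00104 kPa

Hydraulic diameter D_h = 4A/P = 4·(0.363·0.3)/(2·(0.363+0.3)) = 0.4356/1.326 = 0.3285 m.
Re = ρVD_h/μ = 1030·0.0678·0.3285/0.00122 = 1.88e+04.
ε/D_h = 0.0002/0.3285 = 0.000609; Haaland gives 1/√f = -1.8 log₁₀[6.31e-05+0.000367] = 6.06, so f = 0.02723.
ΔP = f(L/D_h)(ρV²/2) = 0.02723·5.28/0.3285·2.367 = 1.036 Pa.
ΔP = 0.00104 kPa.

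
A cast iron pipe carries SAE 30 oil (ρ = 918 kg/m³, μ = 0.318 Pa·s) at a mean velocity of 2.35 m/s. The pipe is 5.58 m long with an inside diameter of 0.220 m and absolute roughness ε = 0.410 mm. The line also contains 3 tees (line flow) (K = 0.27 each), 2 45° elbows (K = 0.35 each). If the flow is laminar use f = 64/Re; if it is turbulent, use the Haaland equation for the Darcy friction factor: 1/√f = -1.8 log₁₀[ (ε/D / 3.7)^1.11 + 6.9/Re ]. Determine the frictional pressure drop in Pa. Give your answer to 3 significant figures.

ΔP ≈ 6580 Pa

Reynolds number Re = ρVD/μ = 918 · 2.35 · 0.22 / 0.318 = 1492.
Re < 2300 → laminar flow, so f = 64/Re = 64/1492 = 0.04288 (the turbulent correlation is not needed).
Total minor-loss coefficient ΣK = 3·0.27 + 2·0.35 = 1.51.
ΔP = [f·L/D + ΣK]·(ρV²/2) = [0.04288·5.58/0.22 + 1.51]·(918·2.35²/2) = [1.088 + 1.51]·2535 = 6585 Pa.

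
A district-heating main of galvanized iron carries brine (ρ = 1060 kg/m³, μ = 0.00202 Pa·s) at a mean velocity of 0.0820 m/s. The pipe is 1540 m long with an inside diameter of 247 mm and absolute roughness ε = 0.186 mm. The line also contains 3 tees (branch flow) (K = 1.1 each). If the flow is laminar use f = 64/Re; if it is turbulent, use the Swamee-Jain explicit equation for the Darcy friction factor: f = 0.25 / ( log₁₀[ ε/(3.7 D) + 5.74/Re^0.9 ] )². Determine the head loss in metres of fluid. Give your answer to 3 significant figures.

Reynolds number Re = ρVD/μ = 1060 · 0.082 · 0.247 / 0.00202 = 1.063e+04.
Re > 4000 → turbulent. Relative roughness ε/D = 0.000186/0.247 = 0.000753. Swamee-Jain: f = 0.25/(log₁₀[0.000753/3.7 + 5.74/1.063e+04^0.9])² = 0.25/(log₁₀[0.000204 + 0.00136])² = 0.25/(-2.805)² = 0.03178.
Total minor-loss coefficient ΣK = 3·1.1 = 3.3.
ΔP = [f·L/D + ΣK]·(ρV²/2) = [0.03178·1540/0.247 + 3.3]·(1060·0.082²/2) = [198.2 + 3.3]·3.564 = 718 Pa.
Head loss h_f = ΔP/(ρg) = 718/(1060·9.81) = 0.0690 m.

h_f ≈ 0.0690 m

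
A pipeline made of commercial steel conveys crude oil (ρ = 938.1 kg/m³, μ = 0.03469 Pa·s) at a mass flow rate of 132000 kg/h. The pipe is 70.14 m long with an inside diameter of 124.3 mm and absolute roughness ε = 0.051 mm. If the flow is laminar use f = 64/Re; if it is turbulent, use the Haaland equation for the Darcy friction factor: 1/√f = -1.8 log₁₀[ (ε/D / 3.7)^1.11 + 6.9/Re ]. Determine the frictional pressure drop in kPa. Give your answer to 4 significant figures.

ṁ = 132000 kg/h = 132000/3600 = 36.67 kg/s.
A = πD²/4 = π(0.1243)²/4 = 0.01213 m²; mean velocity V = ṁ/(ρA) = 36.67/(938.1 · 0.01213) = 3.221 m/s.
Reynolds number Re = ρVD/μ = 938.1 · 3.221 · 0.1243 / 0.0347 = 1.083e+04.
Re > 4000 → turbulent. Relative roughness ε/D = 5.1e-05/0.1243 = 0.00041. Haaland: 1/√f = -1.8 log₁₀[(0.00041/3.7)^1.11 + 6.9/1.083e+04] = -1.8 log₁₀[4.07e-05 + 0.000637] = 5.704, so f = 0.03074.
Darcy-Weisbach: ΔP = f(L/D)(ρV²/2) = 0.03074·(70.14/0.1243)·(938.1·3.221²/2) = 0.03074·564.3·4866 = 8.441e+04 Pa.
ΔP = 8.441e+04 Pa = 84.41 kPa.

ΔP ≈ 84.41 kPa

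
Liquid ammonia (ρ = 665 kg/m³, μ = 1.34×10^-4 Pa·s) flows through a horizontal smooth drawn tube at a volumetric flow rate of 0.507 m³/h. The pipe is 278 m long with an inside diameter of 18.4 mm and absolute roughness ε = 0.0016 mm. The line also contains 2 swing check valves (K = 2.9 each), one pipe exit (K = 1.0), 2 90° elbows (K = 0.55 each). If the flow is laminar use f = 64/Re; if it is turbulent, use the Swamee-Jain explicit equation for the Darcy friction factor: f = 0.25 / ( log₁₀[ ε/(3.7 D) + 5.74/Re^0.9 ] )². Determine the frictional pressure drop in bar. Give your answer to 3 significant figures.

Q = 0.507 m³/h = 0.507/3600 = 0.0001408 m³/s.
Cross-sectional area A = πD²/4 = π(0.0184)²/4 = 0.0002659 m²; mean velocity V = Q/A = 0.0001408/0.0002659 = 0.5296 m/s.
Reynolds number Re = ρVD/μ = 665 · 0.5296 · 0.0184 / 0.000134 = 4.836e+04.
Re > 4000 → turbulent. Relative roughness ε/D = 1.6e-06/0.0184 = 8.7e-05. Swamee-Jain: f = 0.25/(log₁₀[8.7e-05/3.7 + 5.74/4.836e+04^0.9])² = 0.25/(log₁₀[2.35e-05 + 0.000349])² = 0.25/(-3.429)² = 0.02126.
Total minor-loss coefficient ΣK = 2·2.9 + 1·1 + 2·0.55 = 7.9.
ΔP = [f·L/D + ΣK]·(ρV²/2) = [0.02126·278/0.0184 + 7.9]·(665·0.5296²/2) = [321.3 + 7.9]·93.27 = 3.07e+04 Pa.
ΔP = 3.07e+04 Pa = 0.307 bar.

ΔP ≈ 0.307 bar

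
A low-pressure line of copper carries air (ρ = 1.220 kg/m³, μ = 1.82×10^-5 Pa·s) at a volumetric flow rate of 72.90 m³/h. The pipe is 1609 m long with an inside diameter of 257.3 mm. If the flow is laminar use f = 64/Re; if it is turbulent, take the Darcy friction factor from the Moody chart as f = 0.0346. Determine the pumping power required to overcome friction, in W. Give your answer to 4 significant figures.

Q = 72.90 m³/h = 72.90/3600 = 0.02025 m³/s.
Cross-sectional area A = πD²/4 = π(0.2573)²/4 = 0.052 m²; mean velocity V = Q/A = 0.02025/0.052 = 0.3895 m/s.
Reynolds number Re = ρVD/μ = 1.22 · 0.3895 · 0.2573 / 1.82e-05 = 6717.
Re > 4000 → turbulent; use the Moody-chart value f = 0.0346.
Darcy-Weisbach: ΔP = f(L/D)(ρV²/2) = 0.0346·(1609/0.2573)·(1.22·0.3895²/2) = 0.0346·6253·0.09252 = 20.02 Pa.
Pumping power P = QΔP = 0.02025·20.02 = 0.40538 W = 0.4054 W.

P ≈ 0.4054 W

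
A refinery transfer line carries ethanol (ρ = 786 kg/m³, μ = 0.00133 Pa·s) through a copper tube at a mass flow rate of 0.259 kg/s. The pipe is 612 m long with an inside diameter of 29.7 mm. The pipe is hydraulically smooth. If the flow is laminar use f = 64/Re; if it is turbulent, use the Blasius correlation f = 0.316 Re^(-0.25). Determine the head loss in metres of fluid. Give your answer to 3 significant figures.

A = πD²/4 = π(0.0297)²/4 = 0.0006928 m²; mean velocity V = ṁ/(ρA) = 0.259/(786 · 0.0006928) = 0.4756 m/s.
Reynolds number Re = ρVD/μ = 786 · 0.4756 · 0.0297 / 0.00133 = 8348.
Re > 4000 → turbulent. Smooth-pipe (Blasius): f = 0.316 Re^(-0.25) = 0.316/(8348)^0.25 = 0.03306.
Darcy-Weisbach: ΔP = f(L/D)(ρV²/2) = 0.03306·(612/0.0297)·(786·0.4756²/2) = 0.03306·2.061e+04·88.91 = 6.057e+04 Pa.
Head loss h_f = ΔP/(ρg) = 6.057e+04/(786·9.81) = 7.85 m.

h_f ≈ 7.85 m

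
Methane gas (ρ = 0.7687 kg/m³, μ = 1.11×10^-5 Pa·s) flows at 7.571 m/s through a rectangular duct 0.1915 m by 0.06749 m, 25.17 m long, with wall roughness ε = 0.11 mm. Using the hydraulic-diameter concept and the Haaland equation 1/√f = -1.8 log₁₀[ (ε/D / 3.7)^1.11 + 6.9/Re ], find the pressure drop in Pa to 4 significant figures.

Hydraulic diameter D_h = 4A/P = 4·(0.1915·0.06749)/(2·(0.1915+0.06749)) = 0.0517/0.518 = 0.09981 m.
Re = ρVD_h/μ = 0.7687·7.571·0.09981/1.11e-05 = 5.233e+04.
ε/D_h = 0.00011/0.09981 = 0.0011; Haaland gives 1/√f = -1.8 log₁₀[0.000122+0.000132] = 6.472, so f = 0.02387.
ΔP = f(L/D_h)(ρV²/2) = 0.02387·25.17/0.09981·22.03 = 132.6 Pa.

ΔP ≈ 132.6 Pa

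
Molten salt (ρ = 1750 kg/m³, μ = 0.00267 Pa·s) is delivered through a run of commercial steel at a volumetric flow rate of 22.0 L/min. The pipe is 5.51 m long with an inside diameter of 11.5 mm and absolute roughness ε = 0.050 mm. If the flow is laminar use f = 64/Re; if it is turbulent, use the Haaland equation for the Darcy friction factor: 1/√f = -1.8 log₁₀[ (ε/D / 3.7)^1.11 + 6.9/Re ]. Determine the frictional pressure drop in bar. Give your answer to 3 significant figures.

Q = 22.0 L/min = 22.0/60000 = 0.0003667 m³/s.
Cross-sectional area A = πD²/4 = π(0.0115)²/4 = 0.0001039 m²; mean velocity V = Q/A = 0.0003667/0.0001039 = 3.53 m/s.
Reynolds number Re = ρVD/μ = 1750 · 3.53 · 0.0115 / 0.00267 = 2.661e+04.
Re > 4000 → turbulent. Relative roughness ε/D = 5e-05/0.0115 = 0.00435. Haaland: 1/√f = -1.8 log₁₀[(0.00435/3.7)^1.11 + 6.9/2.661e+04] = -1.8 log₁₀[0.000559 + 0.000259] = 5.556, so f = 0.03239.
Darcy-Weisbach: ΔP = f(L/D)(ρV²/2) = 0.03239·(5.51/0.0115)·(1750·3.53²/2) = 0.03239·479.1·1.09e+04 = 1.692e+05 Pa.
ΔP = 1.692e+05 Pa = 1.69 bar.

ΔP ≈ 1.69 bar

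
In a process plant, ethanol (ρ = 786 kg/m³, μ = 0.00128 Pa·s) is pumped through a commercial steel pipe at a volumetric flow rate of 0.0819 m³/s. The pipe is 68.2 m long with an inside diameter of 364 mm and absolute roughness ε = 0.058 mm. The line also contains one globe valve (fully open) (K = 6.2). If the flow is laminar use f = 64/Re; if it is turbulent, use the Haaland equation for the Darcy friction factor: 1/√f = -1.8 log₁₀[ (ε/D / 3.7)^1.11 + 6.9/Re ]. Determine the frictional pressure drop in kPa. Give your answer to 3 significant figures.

Cross-sectional area A = πD²/4 = π(0.364)²/4 = 0.1041 m²; mean velocity V = Q/A = 0.0819/0.1041 = 0.787 m/s.
Reynolds number Re = ρVD/μ = 786 · 0.787 · 0.364 / 0.00128 = 1.759e+05.
Re > 4000 → turbulent. Relative roughness ε/D = 5.8e-05/0.364 = 0.000159. Haaland: 1/√f = -1.8 log₁₀[(0.000159/3.7)^1.11 + 6.9/1.759e+05] = -1.8 log₁₀[1.43e-05 + 3.92e-05] = 7.689, so f = 0.01691.
Total minor-loss coefficient ΣK = 1·6.2 = 6.2.
ΔP = [f·L/D + ΣK]·(ρV²/2) = [0.01691·68.2/0.364 + 6.2]·(786·0.787²/2) = [3.169 + 6.2]·243.4 = 2281 Pa.
ΔP = 2281 Pa = 2.28 kPa.

ΔP ≈ 2.28 kPa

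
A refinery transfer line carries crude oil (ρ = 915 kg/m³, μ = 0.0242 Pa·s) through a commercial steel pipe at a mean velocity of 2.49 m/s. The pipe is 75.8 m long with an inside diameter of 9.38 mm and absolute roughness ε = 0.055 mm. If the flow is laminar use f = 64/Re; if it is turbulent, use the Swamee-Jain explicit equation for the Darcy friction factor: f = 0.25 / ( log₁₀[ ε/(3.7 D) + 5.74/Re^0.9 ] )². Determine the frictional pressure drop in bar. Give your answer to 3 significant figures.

ΔP ≈ 16.6 bar

Reynolds number Re = ρVD/μ = 915 · 2.49 · 0.00938 / 0.0242 = 883.1.
Re < 2300 → laminar flow, so f = 64/Re = 64/883.1 = 0.07247 (the turbulent correlation is not needed).
Darcy-Weisbach: ΔP = f(L/D)(ρV²/2) = 0.07247·(75.8/0.00938)·(915·2.49²/2) = 0.07247·8081·2837 = 1.661e+06 Pa.
ΔP = 1.661e+06 Pa = 16.6 bar.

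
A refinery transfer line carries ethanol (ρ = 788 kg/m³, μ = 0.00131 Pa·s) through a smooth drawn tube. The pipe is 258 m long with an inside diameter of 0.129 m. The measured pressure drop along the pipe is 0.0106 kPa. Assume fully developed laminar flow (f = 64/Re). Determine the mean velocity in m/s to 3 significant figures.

V ≈ 0.0163 m/s

For laminar flow, f = 64/Re with Re = ρVD/μ, so Darcy-Weisbach reduces to ΔP = 32μLV/D². Solving for V: V = ΔP·D²/(32μL) = 10.6·(0.129)²/(32·0.00131·258) = 0.01631 m/s.
Check: Re = ρVD/μ = 788·0.01631·0.129/0.00131 = 1266 < 2300, so the laminar assumption holds.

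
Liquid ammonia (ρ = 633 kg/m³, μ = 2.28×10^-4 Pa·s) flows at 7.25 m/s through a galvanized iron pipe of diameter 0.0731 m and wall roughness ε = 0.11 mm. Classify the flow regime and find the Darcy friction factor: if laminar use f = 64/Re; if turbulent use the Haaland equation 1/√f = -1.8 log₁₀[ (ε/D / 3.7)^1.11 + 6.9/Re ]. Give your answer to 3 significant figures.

Re = ρVD/μ = 633·7.25·0.0731/0.000228 = 1.471e+06.
Re > 4000 → turbulent. ε/D = 0.00011/0.0731 = 0.0015; Haaland: 1/√f = -1.8 log₁₀[0.000172 + 4.69e-06] = 6.754, so f = 0.02192.

f ≈ 0.0219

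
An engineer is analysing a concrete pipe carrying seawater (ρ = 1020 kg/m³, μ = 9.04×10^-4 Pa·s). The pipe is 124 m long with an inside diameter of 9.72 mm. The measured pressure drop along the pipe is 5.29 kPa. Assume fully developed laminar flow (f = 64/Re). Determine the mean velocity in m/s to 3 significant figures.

V ≈ 0.139 m/s

For laminar flow, f = 64/Re with Re = ρVD/μ, so Darcy-Weisbach reduces to ΔP = 32μLV/D². Solving for V: V = ΔP·D²/(32μL) = 5290·(0.00972)²/(32·0.000904·124) = 0.1393 m/s.
Check: Re = ρVD/μ = 1020·0.1393·0.00972/0.000904 = 1528 < 2300, so the laminar assumption holds.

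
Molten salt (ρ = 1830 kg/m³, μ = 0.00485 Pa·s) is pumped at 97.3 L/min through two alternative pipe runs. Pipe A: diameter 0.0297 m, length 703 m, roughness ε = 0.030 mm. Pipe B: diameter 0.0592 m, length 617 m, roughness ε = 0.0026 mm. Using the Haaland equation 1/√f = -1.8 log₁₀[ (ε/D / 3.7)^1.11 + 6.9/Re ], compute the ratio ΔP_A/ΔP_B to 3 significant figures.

Pipe A: V = Q/A = 0.001622/0.0006928 = 2.341 m/s; Re = 2.623e+04; ε/D = 0.00101; Haaland → f = 0.02627; ΔP_A = f(L/D)(ρV²/2) = 3.118e+06 Pa.
Pipe B: V = Q/A = 0.001622/0.002753 = 0.5892 m/s; Re = 1.316e+04; ε/D = 4.39e-05; Haaland → f = 0.02873; ΔP_B = f(L/D)(ρV²/2) = 9.51e+04 Pa.
ΔP_A/ΔP_B = 3.118e+06/9.51e+04 = 32.8.

ΔP_A/ΔP_B ≈ 32.8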